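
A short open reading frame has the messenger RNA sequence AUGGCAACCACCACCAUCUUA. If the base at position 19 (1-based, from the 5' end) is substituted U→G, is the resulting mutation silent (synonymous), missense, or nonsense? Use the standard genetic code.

missense

Position 19 falls in codon 7: UUA → Leu.
After the substitution the codon is GUA → Val.
Leu ≠ Val, so this is a missense mutation.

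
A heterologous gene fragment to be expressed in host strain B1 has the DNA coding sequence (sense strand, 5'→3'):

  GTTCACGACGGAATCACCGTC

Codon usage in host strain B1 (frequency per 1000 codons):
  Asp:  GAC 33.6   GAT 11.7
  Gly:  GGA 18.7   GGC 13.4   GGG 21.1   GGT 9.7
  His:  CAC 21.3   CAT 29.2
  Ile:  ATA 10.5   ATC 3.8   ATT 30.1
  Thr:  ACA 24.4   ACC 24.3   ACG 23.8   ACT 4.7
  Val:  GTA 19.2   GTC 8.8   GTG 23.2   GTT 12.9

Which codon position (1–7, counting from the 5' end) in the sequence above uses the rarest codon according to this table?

5

Codon 1 GTT (Val): 12.9 per 1000.
Codon 2 CAC (His): 21.3 per 1000.
Codon 3 GAC (Asp): 33.6 per 1000.
Codon 4 GGA (Gly): 18.7 per 1000.
Codon 5 ATC (Ile): 3.8 per 1000.
Codon 6 ACC (Thr): 24.3 per 1000.
Codon 7 GTC (Val): 8.8 per 1000.
Lowest frequency is 3.8 at codon 5.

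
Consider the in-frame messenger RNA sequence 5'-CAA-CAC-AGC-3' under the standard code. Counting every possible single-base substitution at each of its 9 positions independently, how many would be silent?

Codon 1 (CAA, Gln): 1 synonymous substitution.
Codon 2 (CAC, His): 1 synonymous substitution.
Codon 3 (AGC, Ser): 1 synonymous substitution.
Total: 1 + 1 + 1 = 3.

3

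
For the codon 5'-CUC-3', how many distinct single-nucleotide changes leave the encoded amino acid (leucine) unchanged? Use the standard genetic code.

Position 1: none → 0 synonymous.
Position 2: none → 0 synonymous.
Position 3: CUU, CUA, CUG → 3 synonymous.
Total: 0 + 0 + 3 = 3.

3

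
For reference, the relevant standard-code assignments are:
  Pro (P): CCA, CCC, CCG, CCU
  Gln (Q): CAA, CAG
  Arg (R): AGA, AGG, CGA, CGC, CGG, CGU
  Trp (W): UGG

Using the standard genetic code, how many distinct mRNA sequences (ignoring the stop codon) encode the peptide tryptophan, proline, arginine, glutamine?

Trp: 1 codon.
Pro: 4 codons.
Arg: 6 codons.
Gln: 2 codons.
1 × 4 × 6 × 2 = 48.

48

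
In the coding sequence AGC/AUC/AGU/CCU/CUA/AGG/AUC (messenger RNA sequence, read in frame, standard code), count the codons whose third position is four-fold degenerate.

2

Codon 1 AGC (Ser): third position 2-fold.
Codon 2 AUC (Ile): third position 3-fold.
Codon 3 AGU (Ser): third position 2-fold.
Codon 4 CCU (Pro): third position 4-fold.
Codon 5 CUA (Leu): third position 4-fold.
Codon 6 AGG (Arg): third position 2-fold.
Codon 7 AUC (Ile): third position 3-fold.
Four-fold degenerate third positions: 2.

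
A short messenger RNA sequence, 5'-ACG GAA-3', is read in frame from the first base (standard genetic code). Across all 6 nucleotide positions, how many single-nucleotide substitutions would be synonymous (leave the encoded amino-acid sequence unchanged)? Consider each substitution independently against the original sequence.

Codon 1 (ACG, Thr): 3 synonymous substitutions.
Codon 2 (GAA, Glu): 1 synonymous substitution.
Total: 3 + 1 = 4.

4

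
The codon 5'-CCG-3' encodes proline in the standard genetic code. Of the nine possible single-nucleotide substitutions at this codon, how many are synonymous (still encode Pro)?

3

Position 1: none → 0 synonymous.
Position 2: none → 0 synonymous.
Position 3: CCU, CCC, CCA → 3 synonymous.
Total: 0 + 0 + 3 = 3.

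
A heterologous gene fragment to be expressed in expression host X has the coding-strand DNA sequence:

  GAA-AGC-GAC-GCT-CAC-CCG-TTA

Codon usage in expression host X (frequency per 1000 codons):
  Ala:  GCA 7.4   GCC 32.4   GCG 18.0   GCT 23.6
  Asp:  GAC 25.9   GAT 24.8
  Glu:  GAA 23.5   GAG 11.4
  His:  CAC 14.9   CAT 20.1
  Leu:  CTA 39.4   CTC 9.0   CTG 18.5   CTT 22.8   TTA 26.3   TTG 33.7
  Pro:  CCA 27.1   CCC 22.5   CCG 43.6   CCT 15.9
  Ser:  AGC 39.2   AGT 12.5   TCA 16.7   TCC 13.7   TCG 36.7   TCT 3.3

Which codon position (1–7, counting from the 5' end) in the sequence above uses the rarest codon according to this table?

5

Codon 1 GAA (Glu): 23.5 per 1000.
Codon 2 AGC (Ser): 39.2 per 1000.
Codon 3 GAC (Asp): 25.9 per 1000.
Codon 4 GCT (Ala): 23.6 per 1000.
Codon 5 CAC (His): 14.9 per 1000.
Codon 6 CCG (Pro): 43.6 per 1000.
Codon 7 TTA (Leu): 26.3 per 1000.
Lowest frequency is 14.9 at codon 5.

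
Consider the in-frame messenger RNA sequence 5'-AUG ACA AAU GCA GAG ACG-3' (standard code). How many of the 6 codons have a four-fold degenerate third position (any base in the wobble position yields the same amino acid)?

Codon 1 AUG (Met): third position 1-fold.
Codon 2 ACA (Thr): third position 4-fold.
Codon 3 AAU (Asn): third position 2-fold.
Codon 4 GCA (Ala): third position 4-fold.
Codon 5 GAG (Glu): third position 2-fold.
Codon 6 ACG (Thr): third position 4-fold.
Four-fold degenerate third positions: 3.

3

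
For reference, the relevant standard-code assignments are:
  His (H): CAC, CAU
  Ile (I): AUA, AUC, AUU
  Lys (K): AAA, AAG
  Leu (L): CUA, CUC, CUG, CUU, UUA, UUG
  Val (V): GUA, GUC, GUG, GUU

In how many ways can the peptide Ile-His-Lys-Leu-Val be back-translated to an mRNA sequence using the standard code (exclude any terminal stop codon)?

Ile: 3 codons.
His: 2 codons.
Lys: 2 codons.
Leu: 6 codons.
Val: 4 codons.
3 × 2 × 2 × 6 × 4 = 288.

288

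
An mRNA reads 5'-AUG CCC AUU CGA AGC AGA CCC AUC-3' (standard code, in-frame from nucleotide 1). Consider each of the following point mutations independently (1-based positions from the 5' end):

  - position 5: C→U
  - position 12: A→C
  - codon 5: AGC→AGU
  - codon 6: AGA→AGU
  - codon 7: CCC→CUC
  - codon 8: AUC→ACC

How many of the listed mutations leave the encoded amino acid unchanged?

2

Codon 2: CCC (Pro) → CUC (Leu) — missense.
Codon 4: CGA (Arg) → CGC (Arg) — synonymous.
Codon 5: AGC (Ser) → AGU (Ser) — synonymous.
Codon 6: AGA (Arg) → AGU (Ser) — missense.
Codon 7: CCC (Pro) → CUC (Leu) — missense.
Codon 8: AUC (Ile) → ACC (Thr) — missense.
Synonymous: 2 of 6.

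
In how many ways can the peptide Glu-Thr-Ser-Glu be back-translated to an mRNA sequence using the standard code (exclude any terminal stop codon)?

96

Glu: 2 codons.
Thr: 4 codons.
Ser: 6 codons.
Glu: 2 codons.
2 × 4 × 6 × 2 = 96.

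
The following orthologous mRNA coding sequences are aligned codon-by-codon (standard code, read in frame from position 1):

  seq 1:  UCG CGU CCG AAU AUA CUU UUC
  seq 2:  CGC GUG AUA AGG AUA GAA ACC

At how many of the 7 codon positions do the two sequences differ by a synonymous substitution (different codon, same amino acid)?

Codon 1: UCG Ser / CGC Arg — nonsynonymous.
Codon 2: CGU Arg / GUG Val — nonsynonymous.
Codon 3: CCG Pro / AUA Ile — nonsynonymous.
Codon 4: AAU Asn / AGG Arg — nonsynonymous.
Codon 5: AUA Ile / AUA Ile — identical.
Codon 6: CUU Leu / GAA Glu — nonsynonymous.
Codon 7: UUC Phe / ACC Thr — nonsynonymous.
Synonymous differences: 0.

0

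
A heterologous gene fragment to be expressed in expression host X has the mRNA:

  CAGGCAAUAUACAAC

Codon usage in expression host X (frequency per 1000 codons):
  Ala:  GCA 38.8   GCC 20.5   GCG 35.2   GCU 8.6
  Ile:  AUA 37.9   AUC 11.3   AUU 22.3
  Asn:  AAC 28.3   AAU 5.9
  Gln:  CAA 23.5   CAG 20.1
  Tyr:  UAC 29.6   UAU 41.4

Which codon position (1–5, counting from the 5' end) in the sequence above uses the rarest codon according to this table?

Codon 1 CAG (Gln): 20.1 per 1000.
Codon 2 GCA (Ala): 38.8 per 1000.
Codon 3 AUA (Ile): 37.9 per 1000.
Codon 4 UAC (Tyr): 29.6 per 1000.
Codon 5 AAC (Asn): 28.3 per 1000.
Lowest frequency is 20.1 at codon 1.

1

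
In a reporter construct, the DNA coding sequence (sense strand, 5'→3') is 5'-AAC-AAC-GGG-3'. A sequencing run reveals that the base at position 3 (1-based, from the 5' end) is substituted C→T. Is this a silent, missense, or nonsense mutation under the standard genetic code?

silent

Position 3 falls in codon 1: AAC → Asn.
After the substitution the codon is AAT → Asn.
Both encode Asn, so the change is synonymous.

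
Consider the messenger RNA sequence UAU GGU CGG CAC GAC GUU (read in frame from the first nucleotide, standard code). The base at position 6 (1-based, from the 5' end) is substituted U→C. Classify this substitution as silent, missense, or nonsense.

silent

Position 6 falls in codon 2: GGU → Gly.
After the substitution the codon is GGC → Gly.
Both encode Gly, so the change is synonymous.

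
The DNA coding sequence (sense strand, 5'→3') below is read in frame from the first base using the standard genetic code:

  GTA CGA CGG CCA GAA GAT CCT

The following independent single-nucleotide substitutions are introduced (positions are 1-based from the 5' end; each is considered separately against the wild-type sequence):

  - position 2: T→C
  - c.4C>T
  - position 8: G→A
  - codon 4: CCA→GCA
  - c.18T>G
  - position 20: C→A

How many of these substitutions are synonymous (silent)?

0

Codon 1: GTA (Val) → GCA (Ala) — missense.
Codon 2: CGA (Arg) → TGA (Stop) — nonsense.
Codon 3: CGG (Arg) → CAG (Gln) — missense.
Codon 4: CCA (Pro) → GCA (Ala) — missense.
Codon 6: GAT (Asp) → GAG (Glu) — missense.
Codon 7: CCT (Pro) → CAT (His) — missense.
Synonymous: 0 of 6.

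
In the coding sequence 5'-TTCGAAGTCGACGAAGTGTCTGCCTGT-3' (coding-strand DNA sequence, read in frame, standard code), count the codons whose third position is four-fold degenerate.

4

Codon 1 TTC (Phe): third position 2-fold.
Codon 2 GAA (Glu): third position 2-fold.
Codon 3 GTC (Val): third position 4-fold.
Codon 4 GAC (Asp): third position 2-fold.
Codon 5 GAA (Glu): third position 2-fold.
Codon 6 GTG (Val): third position 4-fold.
Codon 7 TCT (Ser): third position 4-fold.
Codon 8 GCC (Ala): third position 4-fold.
Codon 9 TGT (Cys): third position 2-fold.
Four-fold degenerate third positions: 4.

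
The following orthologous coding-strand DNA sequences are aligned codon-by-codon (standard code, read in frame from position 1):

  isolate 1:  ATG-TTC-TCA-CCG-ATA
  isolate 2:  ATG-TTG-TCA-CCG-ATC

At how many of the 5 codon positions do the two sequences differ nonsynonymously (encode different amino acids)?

Codon 1: ATG Met / ATG Met — identical.
Codon 2: TTC Phe / TTG Leu — nonsynonymous.
Codon 3: TCA Ser / TCA Ser — identical.
Codon 4: CCG Pro / CCG Pro — identical.
Codon 5: ATA Ile / ATC Ile — synonymous.
Nonsynonymous differences: 1.

1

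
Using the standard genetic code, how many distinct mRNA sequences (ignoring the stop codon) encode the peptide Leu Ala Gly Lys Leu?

Leu: 6 codons.
Ala: 4 codons.
Gly: 4 codons.
Lys: 2 codons.
Leu: 6 codons.
6 × 4 × 4 × 2 × 6 = 1152.

1152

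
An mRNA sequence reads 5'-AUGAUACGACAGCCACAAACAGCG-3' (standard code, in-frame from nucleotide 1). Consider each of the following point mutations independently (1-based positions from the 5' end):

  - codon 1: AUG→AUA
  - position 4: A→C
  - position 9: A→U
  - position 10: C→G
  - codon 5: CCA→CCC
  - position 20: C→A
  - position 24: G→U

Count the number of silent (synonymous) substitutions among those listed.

3

Codon 1: AUG (Met) → AUA (Ile) — missense.
Codon 2: AUA (Ile) → CUA (Leu) — missense.
Codon 3: CGA (Arg) → CGU (Arg) — synonymous.
Codon 4: CAG (Gln) → GAG (Glu) — missense.
Codon 5: CCA (Pro) → CCC (Pro) — synonymous.
Codon 7: ACA (Thr) → AAA (Lys) — missense.
Codon 8: GCG (Ala) → GCU (Ala) — synonymous.
Synonymous: 3 of 7.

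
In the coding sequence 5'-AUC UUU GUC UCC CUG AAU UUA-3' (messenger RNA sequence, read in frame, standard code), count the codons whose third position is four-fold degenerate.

Codon 1 AUC (Ile): third position 3-fold.
Codon 2 UUU (Phe): third position 2-fold.
Codon 3 GUC (Val): third position 4-fold.
Codon 4 UCC (Ser): third position 4-fold.
Codon 5 CUG (Leu): third position 4-fold.
Codon 6 AAU (Asn): third position 2-fold.
Codon 7 UUA (Leu): third position 2-fold.
Four-fold degenerate third positions: 3.

3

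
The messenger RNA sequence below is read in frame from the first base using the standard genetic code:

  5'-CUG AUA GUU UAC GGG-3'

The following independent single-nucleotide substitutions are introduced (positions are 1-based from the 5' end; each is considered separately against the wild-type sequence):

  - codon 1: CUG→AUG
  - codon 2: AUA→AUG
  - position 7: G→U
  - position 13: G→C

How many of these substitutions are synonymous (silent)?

0

Codon 1: CUG (Leu) → AUG (Met) — missense.
Codon 2: AUA (Ile) → AUG (Met) — missense.
Codon 3: GUU (Val) → UUU (Phe) — missense.
Codon 5: GGG (Gly) → CGG (Arg) — missense.
Synonymous: 0 of 4.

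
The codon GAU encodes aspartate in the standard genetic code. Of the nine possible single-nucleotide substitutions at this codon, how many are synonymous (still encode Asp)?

1

Position 1: none → 0 synonymous.
Position 2: none → 0 synonymous.
Position 3: GAC → 1 synonymous.
Total: 0 + 0 + 1 = 1.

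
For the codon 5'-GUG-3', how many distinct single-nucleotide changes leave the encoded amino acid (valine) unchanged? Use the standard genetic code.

3

Position 1: none → 0 synonymous.
Position 2: none → 0 synonymous.
Position 3: GUU, GUC, GUA → 3 synonymous.
Total: 0 + 0 + 3 = 3.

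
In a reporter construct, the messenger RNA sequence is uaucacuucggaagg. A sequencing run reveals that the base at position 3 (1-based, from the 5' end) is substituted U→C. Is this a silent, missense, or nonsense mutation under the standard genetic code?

Position 3 falls in codon 1: UAU → Tyr.
After the substitution the codon is UAC → Tyr.
Both encode Tyr, so the change is synonymous.

silent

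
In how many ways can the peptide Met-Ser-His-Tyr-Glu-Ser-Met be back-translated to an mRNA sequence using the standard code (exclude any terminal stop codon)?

Met: 1 codon.
Ser: 6 codons.
His: 2 codons.
Tyr: 2 codons.
Glu: 2 codons.
Ser: 6 codons.
Met: 1 codon.
1 × 6 × 2 × 2 × 2 × 6 × 1 = 288.

288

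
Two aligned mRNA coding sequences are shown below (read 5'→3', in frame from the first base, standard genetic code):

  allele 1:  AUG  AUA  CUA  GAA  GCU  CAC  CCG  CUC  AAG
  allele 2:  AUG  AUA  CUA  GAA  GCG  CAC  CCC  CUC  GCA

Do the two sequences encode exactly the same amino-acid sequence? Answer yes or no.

no

Codon 1: AUG Met / AUG Met — identical.
Codon 2: AUA Ile / AUA Ile — identical.
Codon 3: CUA Leu / CUA Leu — identical.
Codon 4: GAA Glu / GAA Glu — identical.
Codon 5: GCU Ala / GCG Ala — synonymous.
Codon 6: CAC His / CAC His — identical.
Codon 7: CCG Pro / CCC Pro — synonymous.
Codon 8: CUC Leu / CUC Leu — identical.
Codon 9: AAG Lys / GCA Ala — nonsynonymous.
Nonsynonymous differences: 1 → different protein.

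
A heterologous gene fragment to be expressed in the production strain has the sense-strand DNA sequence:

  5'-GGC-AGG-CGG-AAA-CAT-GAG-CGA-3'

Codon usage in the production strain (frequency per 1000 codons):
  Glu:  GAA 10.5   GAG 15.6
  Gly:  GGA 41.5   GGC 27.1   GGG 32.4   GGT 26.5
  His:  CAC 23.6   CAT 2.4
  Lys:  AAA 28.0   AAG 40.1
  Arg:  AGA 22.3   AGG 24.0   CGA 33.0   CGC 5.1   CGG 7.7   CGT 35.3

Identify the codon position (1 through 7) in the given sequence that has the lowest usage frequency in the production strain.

5

Codon 1 GGC (Gly): 27.1 per 1000.
Codon 2 AGG (Arg): 24.0 per 1000.
Codon 3 CGG (Arg): 7.7 per 1000.
Codon 4 AAA (Lys): 28.0 per 1000.
Codon 5 CAT (His): 2.4 per 1000.
Codon 6 GAG (Glu): 15.6 per 1000.
Codon 7 CGA (Arg): 33.0 per 1000.
Lowest frequency is 2.4 at codon 5.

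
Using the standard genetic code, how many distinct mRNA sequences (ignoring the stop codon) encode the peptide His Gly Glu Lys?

His: 2 codons.
Gly: 4 codons.
Glu: 2 codons.
Lys: 2 codons.
2 × 4 × 2 × 2 = 32.

32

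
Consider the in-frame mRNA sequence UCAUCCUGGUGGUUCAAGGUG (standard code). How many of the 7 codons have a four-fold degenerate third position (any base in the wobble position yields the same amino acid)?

Codon 1 UCA (Ser): third position 4-fold.
Codon 2 UCC (Ser): third position 4-fold.
Codon 3 UGG (Trp): third position 1-fold.
Codon 4 UGG (Trp): third position 1-fold.
Codon 5 UUC (Phe): third position 2-fold.
Codon 6 AAG (Lys): third position 2-fold.
Codon 7 GUG (Val): third position 4-fold.
Four-fold degenerate third positions: 3.

3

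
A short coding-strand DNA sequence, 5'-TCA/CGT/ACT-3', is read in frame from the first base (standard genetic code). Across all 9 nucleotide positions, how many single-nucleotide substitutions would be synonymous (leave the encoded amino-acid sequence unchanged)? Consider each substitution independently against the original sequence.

9

Codon 1 (TCA, Ser): 3 synonymous substitutions.
Codon 2 (CGT, Arg): 3 synonymous substitutions.
Codon 3 (ACT, Thr): 3 synonymous substitutions.
Total: 3 + 3 + 3 = 9.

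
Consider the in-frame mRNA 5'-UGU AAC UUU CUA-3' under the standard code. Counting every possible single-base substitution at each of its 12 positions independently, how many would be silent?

Codon 1 (UGU, Cys): 1 synonymous substitution.
Codon 2 (AAC, Asn): 1 synonymous substitution.
Codon 3 (UUU, Phe): 1 synonymous substitution.
Codon 4 (CUA, Leu): 4 synonymous substitutions.
Total: 1 + 1 + 1 + 4 = 7.

7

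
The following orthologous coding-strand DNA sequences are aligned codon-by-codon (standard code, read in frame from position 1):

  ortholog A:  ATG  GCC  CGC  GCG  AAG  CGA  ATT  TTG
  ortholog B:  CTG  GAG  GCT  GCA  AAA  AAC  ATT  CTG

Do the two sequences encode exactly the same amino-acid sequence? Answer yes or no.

Codon 1: ATG Met / CTG Leu — nonsynonymous.
Codon 2: GCC Ala / GAG Glu — nonsynonymous.
Codon 3: CGC Arg / GCT Ala — nonsynonymous.
Codon 4: GCG Ala / GCA Ala — synonymous.
Codon 5: AAG Lys / AAA Lys — synonymous.
Codon 6: CGA Arg / AAC Asn — nonsynonymous.
Codon 7: ATT Ile / ATT Ile — identical.
Codon 8: TTG Leu / CTG Leu — synonymous.
Nonsynonymous differences: 4 → different protein.

no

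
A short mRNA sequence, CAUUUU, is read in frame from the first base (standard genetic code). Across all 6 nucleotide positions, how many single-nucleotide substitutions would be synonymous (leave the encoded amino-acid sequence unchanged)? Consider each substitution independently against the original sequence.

Codon 1 (CAU, His): 1 synonymous substitution.
Codon 2 (UUU, Phe): 1 synonymous substitution.
Total: 1 + 1 = 2.

2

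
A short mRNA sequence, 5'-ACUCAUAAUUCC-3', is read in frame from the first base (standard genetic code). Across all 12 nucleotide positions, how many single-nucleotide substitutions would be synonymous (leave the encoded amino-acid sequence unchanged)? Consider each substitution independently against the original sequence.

Codon 1 (ACU, Thr): 3 synonymous substitutions.
Codon 2 (CAU, His): 1 synonymous substitution.
Codon 3 (AAU, Asn): 1 synonymous substitution.
Codon 4 (UCC, Ser): 3 synonymous substitutions.
Total: 3 + 1 + 1 + 3 = 8.

8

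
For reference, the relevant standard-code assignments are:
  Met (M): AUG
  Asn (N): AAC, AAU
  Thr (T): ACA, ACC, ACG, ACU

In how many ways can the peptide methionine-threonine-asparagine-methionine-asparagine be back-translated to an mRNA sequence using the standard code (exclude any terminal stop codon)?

16

Met: 1 codon.
Thr: 4 codons.
Asn: 2 codons.
Met: 1 codon.
Asn: 2 codons.
1 × 4 × 2 × 1 × 2 = 16.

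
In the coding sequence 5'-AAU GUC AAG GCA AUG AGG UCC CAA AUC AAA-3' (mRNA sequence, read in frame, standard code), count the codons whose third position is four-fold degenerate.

Codon 1 AAU (Asn): third position 2-fold.
Codon 2 GUC (Val): third position 4-fold.
Codon 3 AAG (Lys): third position 2-fold.
Codon 4 GCA (Ala): third position 4-fold.
Codon 5 AUG (Met): third position 1-fold.
Codon 6 AGG (Arg): third position 2-fold.
Codon 7 UCC (Ser): third position 4-fold.
Codon 8 CAA (Gln): third position 2-fold.
Codon 9 AUC (Ile): third position 3-fold.
Codon 10 AAA (Lys): third position 2-fold.
Four-fold degenerate third positions: 3.

3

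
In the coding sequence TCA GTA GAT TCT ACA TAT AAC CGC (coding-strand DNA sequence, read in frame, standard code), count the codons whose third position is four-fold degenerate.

5

Codon 1 TCA (Ser): third position 4-fold.
Codon 2 GTA (Val): third position 4-fold.
Codon 3 GAT (Asp): third position 2-fold.
Codon 4 TCT (Ser): third position 4-fold.
Codon 5 ACA (Thr): third position 4-fold.
Codon 6 TAT (Tyr): third position 2-fold.
Codon 7 AAC (Asn): third position 2-fold.
Codon 8 CGC (Arg): third position 4-fold.
Four-fold degenerate third positions: 5.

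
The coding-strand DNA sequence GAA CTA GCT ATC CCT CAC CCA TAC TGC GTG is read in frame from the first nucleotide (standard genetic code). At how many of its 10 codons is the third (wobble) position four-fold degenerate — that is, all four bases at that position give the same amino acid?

Codon 1 GAA (Glu): third position 2-fold.
Codon 2 CTA (Leu): third position 4-fold.
Codon 3 GCT (Ala): third position 4-fold.
Codon 4 ATC (Ile): third position 3-fold.
Codon 5 CCT (Pro): third position 4-fold.
Codon 6 CAC (His): third position 2-fold.
Codon 7 CCA (Pro): third position 4-fold.
Codon 8 TAC (Tyr): third position 2-fold.
Codon 9 TGC (Cys): third position 2-fold.
Codon 10 GTG (Val): third position 4-fold.
Four-fold degenerate third positions: 5.

5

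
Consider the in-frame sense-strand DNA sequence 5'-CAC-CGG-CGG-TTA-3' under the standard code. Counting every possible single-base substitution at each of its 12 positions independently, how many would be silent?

11

Codon 1 (CAC, His): 1 synonymous substitution.
Codon 2 (CGG, Arg): 4 synonymous substitutions.
Codon 3 (CGG, Arg): 4 synonymous substitutions.
Codon 4 (TTA, Leu): 2 synonymous substitutions.
Total: 1 + 4 + 4 + 2 = 11.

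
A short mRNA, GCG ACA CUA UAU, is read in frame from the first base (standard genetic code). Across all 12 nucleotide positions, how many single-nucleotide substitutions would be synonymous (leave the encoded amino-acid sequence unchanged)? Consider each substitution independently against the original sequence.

Codon 1 (GCG, Ala): 3 synonymous substitutions.
Codon 2 (ACA, Thr): 3 synonymous substitutions.
Codon 3 (CUA, Leu): 4 synonymous substitutions.
Codon 4 (UAU, Tyr): 1 synonymous substitution.
Total: 3 + 3 + 4 + 1 = 11.

11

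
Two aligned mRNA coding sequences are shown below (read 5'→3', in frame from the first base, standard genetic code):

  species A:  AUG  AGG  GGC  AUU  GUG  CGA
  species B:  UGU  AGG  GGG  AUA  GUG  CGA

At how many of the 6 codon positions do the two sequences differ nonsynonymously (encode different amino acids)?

Codon 1: AUG Met / UGU Cys — nonsynonymous.
Codon 2: AGG Arg / AGG Arg — identical.
Codon 3: GGC Gly / GGG Gly — synonymous.
Codon 4: AUU Ile / AUA Ile — synonymous.
Codon 5: GUG Val / GUG Val — identical.
Codon 6: CGA Arg / CGA Arg — identical.
Nonsynonymous differences: 1.

1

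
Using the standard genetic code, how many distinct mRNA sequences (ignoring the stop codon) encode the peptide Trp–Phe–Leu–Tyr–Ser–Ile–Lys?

864

Trp: 1 codon.
Phe: 2 codons.
Leu: 6 codons.
Tyr: 2 codons.
Ser: 6 codons.
Ile: 3 codons.
Lys: 2 codons.
1 × 2 × 6 × 2 × 6 × 3 × 2 = 864.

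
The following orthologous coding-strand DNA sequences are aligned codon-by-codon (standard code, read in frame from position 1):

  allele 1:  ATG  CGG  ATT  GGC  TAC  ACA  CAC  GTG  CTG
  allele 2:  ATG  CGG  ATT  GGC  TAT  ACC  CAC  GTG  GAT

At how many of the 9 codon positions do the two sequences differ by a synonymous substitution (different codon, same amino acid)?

Codon 1: ATG Met / ATG Met — identical.
Codon 2: CGG Arg / CGG Arg — identical.
Codon 3: ATT Ile / ATT Ile — identical.
Codon 4: GGC Gly / GGC Gly — identical.
Codon 5: TAC Tyr / TAT Tyr — synonymous.
Codon 6: ACA Thr / ACC Thr — synonymous.
Codon 7: CAC His / CAC His — identical.
Codon 8: GTG Val / GTG Val — identical.
Codon 9: CTG Leu / GAT Asp — nonsynonymous.
Synonymous differences: 2.

2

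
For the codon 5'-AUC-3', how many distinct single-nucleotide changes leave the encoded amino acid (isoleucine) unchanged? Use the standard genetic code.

2

Position 1: none → 0 synonymous.
Position 2: none → 0 synonymous.
Position 3: AUU, AUA → 2 synonymous.
Total: 0 + 0 + 2 = 2.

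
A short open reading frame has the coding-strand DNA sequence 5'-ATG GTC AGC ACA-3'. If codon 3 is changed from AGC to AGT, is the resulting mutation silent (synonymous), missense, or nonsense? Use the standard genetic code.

Position 9 falls in codon 3: AGC → Ser.
After the substitution the codon is AGT → Ser.
Both encode Ser, so the change is synonymous.

silent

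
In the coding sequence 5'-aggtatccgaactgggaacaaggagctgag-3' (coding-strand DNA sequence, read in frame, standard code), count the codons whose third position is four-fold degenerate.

3

Codon 1 AGG (Arg): third position 2-fold.
Codon 2 TAT (Tyr): third position 2-fold.
Codon 3 CCG (Pro): third position 4-fold.
Codon 4 AAC (Asn): third position 2-fold.
Codon 5 TGG (Trp): third position 1-fold.
Codon 6 GAA (Glu): third position 2-fold.
Codon 7 CAA (Gln): third position 2-fold.
Codon 8 GGA (Gly): third position 4-fold.
Codon 9 GCT (Ala): third position 4-fold.
Codon 10 GAG (Glu): third position 2-fold.
Four-fold degenerate third positions: 3.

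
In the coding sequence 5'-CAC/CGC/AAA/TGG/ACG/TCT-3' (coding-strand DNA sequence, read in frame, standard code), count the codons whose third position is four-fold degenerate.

3

Codon 1 CAC (His): third position 2-fold.
Codon 2 CGC (Arg): third position 4-fold.
Codon 3 AAA (Lys): third position 2-fold.
Codon 4 TGG (Trp): third position 1-fold.
Codon 5 ACG (Thr): third position 4-fold.
Codon 6 TCT (Ser): third position 4-fold.
Four-fold degenerate third positions: 3.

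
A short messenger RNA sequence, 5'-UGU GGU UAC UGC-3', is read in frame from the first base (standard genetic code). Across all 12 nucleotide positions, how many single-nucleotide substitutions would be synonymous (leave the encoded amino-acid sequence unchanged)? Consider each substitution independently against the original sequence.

6

Codon 1 (UGU, Cys): 1 synonymous substitution.
Codon 2 (GGU, Gly): 3 synonymous substitutions.
Codon 3 (UAC, Tyr): 1 synonymous substitution.
Codon 4 (UGC, Cys): 1 synonymous substitution.
Total: 1 + 3 + 1 + 1 = 6.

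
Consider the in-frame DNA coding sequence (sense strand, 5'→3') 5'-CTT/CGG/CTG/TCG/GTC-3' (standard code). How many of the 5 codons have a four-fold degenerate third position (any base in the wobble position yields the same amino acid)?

Codon 1 CTT (Leu): third position 4-fold.
Codon 2 CGG (Arg): third position 4-fold.
Codon 3 CTG (Leu): third position 4-fold.
Codon 4 TCG (Ser): third position 4-fold.
Codon 5 GTC (Val): third position 4-fold.
Four-fold degenerate third positions: 5.

5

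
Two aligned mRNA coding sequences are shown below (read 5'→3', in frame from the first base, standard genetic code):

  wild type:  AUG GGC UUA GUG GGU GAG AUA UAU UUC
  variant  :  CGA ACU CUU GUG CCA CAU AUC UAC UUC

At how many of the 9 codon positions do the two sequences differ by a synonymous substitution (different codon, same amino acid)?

3

Codon 1: AUG Met / CGA Arg — nonsynonymous.
Codon 2: GGC Gly / ACU Thr — nonsynonymous.
Codon 3: UUA Leu / CUU Leu — synonymous.
Codon 4: GUG Val / GUG Val — identical.
Codon 5: GGU Gly / CCA Pro — nonsynonymous.
Codon 6: GAG Glu / CAU His — nonsynonymous.
Codon 7: AUA Ile / AUC Ile — synonymous.
Codon 8: UAU Tyr / UAC Tyr — synonymous.
Codon 9: UUC Phe / UUC Phe — identical.
Synonymous differences: 3.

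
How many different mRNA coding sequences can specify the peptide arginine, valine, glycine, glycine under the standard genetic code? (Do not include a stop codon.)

Arg: 6 codons.
Val: 4 codons.
Gly: 4 codons.
Gly: 4 codons.
6 × 4 × 4 × 4 = 384.

384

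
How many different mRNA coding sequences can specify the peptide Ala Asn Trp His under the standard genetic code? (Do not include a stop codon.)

Ala: 4 codons.
Asn: 2 codons.
Trp: 1 codon.
His: 2 codons.
4 × 2 × 1 × 2 = 16.

16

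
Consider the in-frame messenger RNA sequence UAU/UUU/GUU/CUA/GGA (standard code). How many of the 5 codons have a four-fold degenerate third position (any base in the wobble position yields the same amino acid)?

3

Codon 1 UAU (Tyr): third position 2-fold.
Codon 2 UUU (Phe): third position 2-fold.
Codon 3 GUU (Val): third position 4-fold.
Codon 4 CUA (Leu): third position 4-fold.
Codon 5 GGA (Gly): third position 4-fold.
Four-fold degenerate third positions: 3.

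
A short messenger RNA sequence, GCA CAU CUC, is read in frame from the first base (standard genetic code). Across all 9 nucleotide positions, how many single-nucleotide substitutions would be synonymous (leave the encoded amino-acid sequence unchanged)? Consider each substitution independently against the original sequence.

7

Codon 1 (GCA, Ala): 3 synonymous substitutions.
Codon 2 (CAU, His): 1 synonymous substitution.
Codon 3 (CUC, Leu): 3 synonymous substitutions.
Total: 3 + 1 + 3 = 7.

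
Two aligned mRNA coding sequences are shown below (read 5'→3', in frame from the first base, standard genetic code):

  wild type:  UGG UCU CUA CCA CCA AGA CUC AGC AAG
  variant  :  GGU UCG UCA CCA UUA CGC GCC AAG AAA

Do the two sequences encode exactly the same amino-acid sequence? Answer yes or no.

Codon 1: UGG Trp / GGU Gly — nonsynonymous.
Codon 2: UCU Ser / UCG Ser — synonymous.
Codon 3: CUA Leu / UCA Ser — nonsynonymous.
Codon 4: CCA Pro / CCA Pro — identical.
Codon 5: CCA Pro / UUA Leu — nonsynonymous.
Codon 6: AGA Arg / CGC Arg — synonymous.
Codon 7: CUC Leu / GCC Ala — nonsynonymous.
Codon 8: AGC Ser / AAG Lys — nonsynonymous.
Codon 9: AAG Lys / AAA Lys — synonymous.
Nonsynonymous differences: 5 → different protein.

no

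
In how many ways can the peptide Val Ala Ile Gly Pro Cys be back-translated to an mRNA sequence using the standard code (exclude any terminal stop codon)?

1536

Val: 4 codons.
Ala: 4 codons.
Ile: 3 codons.
Gly: 4 codons.
Pro: 4 codons.
Cys: 2 codons.
4 × 4 × 3 × 4 × 4 × 2 = 1536.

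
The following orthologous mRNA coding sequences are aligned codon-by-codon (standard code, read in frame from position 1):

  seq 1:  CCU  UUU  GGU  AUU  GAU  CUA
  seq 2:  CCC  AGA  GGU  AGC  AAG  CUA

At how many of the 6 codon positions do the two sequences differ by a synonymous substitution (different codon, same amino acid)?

1

Codon 1: CCU Pro / CCC Pro — synonymous.
Codon 2: UUU Phe / AGA Arg — nonsynonymous.
Codon 3: GGU Gly / GGU Gly — identical.
Codon 4: AUU Ile / AGC Ser — nonsynonymous.
Codon 5: GAU Asp / AAG Lys — nonsynonymous.
Codon 6: CUA Leu / CUA Leu — identical.
Synonymous differences: 1.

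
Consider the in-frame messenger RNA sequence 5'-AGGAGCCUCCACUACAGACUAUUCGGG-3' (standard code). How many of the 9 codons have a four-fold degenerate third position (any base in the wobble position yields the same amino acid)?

3

Codon 1 AGG (Arg): third position 2-fold.
Codon 2 AGC (Ser): third position 2-fold.
Codon 3 CUC (Leu): third position 4-fold.
Codon 4 CAC (His): third position 2-fold.
Codon 5 UAC (Tyr): third position 2-fold.
Codon 6 AGA (Arg): third position 2-fold.
Codon 7 CUA (Leu): third position 4-fold.
Codon 8 UUC (Phe): third position 2-fold.
Codon 9 GGG (Gly): third position 4-fold.
Four-fold degenerate third positions: 3.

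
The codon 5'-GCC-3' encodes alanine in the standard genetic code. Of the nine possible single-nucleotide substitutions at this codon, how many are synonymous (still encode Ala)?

Position 1: none → 0 synonymous.
Position 2: none → 0 synonymous.
Position 3: GCT, GCA, GCG → 3 synonymous.
Total: 0 + 0 + 3 = 3.

3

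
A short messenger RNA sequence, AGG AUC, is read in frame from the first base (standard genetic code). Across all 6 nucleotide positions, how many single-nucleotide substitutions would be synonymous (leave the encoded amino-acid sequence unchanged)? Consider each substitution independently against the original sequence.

4

Codon 1 (AGG, Arg): 2 synonymous substitutions.
Codon 2 (AUC, Ile): 2 synonymous substitutions.
Total: 2 + 2 = 4.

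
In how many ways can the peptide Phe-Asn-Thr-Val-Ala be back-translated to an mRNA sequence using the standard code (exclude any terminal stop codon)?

256

Phe: 2 codons.
Asn: 2 codons.
Thr: 4 codons.
Val: 4 codons.
Ala: 4 codons.
2 × 2 × 4 × 4 × 4 = 256.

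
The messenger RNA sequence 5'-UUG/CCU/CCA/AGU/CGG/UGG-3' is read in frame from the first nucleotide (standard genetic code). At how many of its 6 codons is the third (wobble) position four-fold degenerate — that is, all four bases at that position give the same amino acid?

3

Codon 1 UUG (Leu): third position 2-fold.
Codon 2 CCU (Pro): third position 4-fold.
Codon 3 CCA (Pro): third position 4-fold.
Codon 4 AGU (Ser): third position 2-fold.
Codon 5 CGG (Arg): third position 4-fold.
Codon 6 UGG (Trp): third position 1-fold.
Four-fold degenerate third positions: 3.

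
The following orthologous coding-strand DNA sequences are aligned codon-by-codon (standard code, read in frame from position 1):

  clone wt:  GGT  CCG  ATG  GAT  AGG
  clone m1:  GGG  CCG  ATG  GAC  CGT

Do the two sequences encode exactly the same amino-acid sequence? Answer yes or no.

Codon 1: GGT Gly / GGG Gly — synonymous.
Codon 2: CCG Pro / CCG Pro — identical.
Codon 3: ATG Met / ATG Met — identical.
Codon 4: GAT Asp / GAC Asp — synonymous.
Codon 5: AGG Arg / CGT Arg — synonymous.
Nonsynonymous differences: 0 → same protein.

yes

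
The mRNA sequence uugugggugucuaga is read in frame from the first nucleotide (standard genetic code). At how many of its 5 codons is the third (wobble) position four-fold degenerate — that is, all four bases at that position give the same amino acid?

Codon 1 UUG (Leu): third position 2-fold.
Codon 2 UGG (Trp): third position 1-fold.
Codon 3 GUG (Val): third position 4-fold.
Codon 4 UCU (Ser): third position 4-fold.
Codon 5 AGA (Arg): third position 2-fold.
Four-fold degenerate third positions: 2.

2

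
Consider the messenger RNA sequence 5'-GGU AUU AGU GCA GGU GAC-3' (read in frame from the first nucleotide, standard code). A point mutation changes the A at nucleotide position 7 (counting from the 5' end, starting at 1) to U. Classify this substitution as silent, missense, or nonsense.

Position 7 falls in codon 3: AGU → Ser.
After the substitution the codon is UGU → Cys.
Ser ≠ Cys, so this is a missense mutation.

missense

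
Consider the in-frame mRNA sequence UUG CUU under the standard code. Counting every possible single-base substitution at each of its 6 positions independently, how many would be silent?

Codon 1 (UUG, Leu): 2 synonymous substitutions.
Codon 2 (CUU, Leu): 3 synonymous substitutions.
Total: 2 + 3 = 5.

5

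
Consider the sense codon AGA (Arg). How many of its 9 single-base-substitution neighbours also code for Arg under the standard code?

Position 1: CGA → 1 synonymous.
Position 2: none → 0 synonymous.
Position 3: AGG → 1 synonymous.
Total: 1 + 0 + 1 = 2.

2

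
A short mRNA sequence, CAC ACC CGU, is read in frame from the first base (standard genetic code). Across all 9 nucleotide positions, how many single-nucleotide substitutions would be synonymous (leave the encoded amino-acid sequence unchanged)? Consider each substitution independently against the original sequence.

Codon 1 (CAC, His): 1 synonymous substitution.
Codon 2 (ACC, Thr): 3 synonymous substitutions.
Codon 3 (CGU, Arg): 3 synonymous substitutions.
Total: 1 + 3 + 3 = 7.

7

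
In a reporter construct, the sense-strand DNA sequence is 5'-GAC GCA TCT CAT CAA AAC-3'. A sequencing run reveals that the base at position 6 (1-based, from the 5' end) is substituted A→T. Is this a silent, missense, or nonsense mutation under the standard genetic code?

Position 6 falls in codon 2: GCA → Ala.
After the substitution the codon is GCT → Ala.
Both encode Ala, so the change is synonymous.

silent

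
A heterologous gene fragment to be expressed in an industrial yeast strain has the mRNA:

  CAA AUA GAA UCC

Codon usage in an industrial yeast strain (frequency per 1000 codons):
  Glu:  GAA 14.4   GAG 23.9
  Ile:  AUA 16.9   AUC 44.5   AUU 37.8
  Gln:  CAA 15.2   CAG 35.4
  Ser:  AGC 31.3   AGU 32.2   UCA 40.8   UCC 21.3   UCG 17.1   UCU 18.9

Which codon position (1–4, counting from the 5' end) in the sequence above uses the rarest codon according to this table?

3

Codon 1 CAA (Gln): 15.2 per 1000.
Codon 2 AUA (Ile): 16.9 per 1000.
Codon 3 GAA (Glu): 14.4 per 1000.
Codon 4 UCC (Ser): 21.3 per 1000.
Lowest frequency is 14.4 at codon 3.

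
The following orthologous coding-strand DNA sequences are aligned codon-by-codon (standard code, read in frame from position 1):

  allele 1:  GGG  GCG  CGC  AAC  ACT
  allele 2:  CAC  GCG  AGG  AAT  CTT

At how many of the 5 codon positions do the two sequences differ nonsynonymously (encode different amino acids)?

Codon 1: GGG Gly / CAC His — nonsynonymous.
Codon 2: GCG Ala / GCG Ala — identical.
Codon 3: CGC Arg / AGG Arg — synonymous.
Codon 4: AAC Asn / AAT Asn — synonymous.
Codon 5: ACT Thr / CTT Leu — nonsynonymous.
Nonsynonymous differences: 2.

2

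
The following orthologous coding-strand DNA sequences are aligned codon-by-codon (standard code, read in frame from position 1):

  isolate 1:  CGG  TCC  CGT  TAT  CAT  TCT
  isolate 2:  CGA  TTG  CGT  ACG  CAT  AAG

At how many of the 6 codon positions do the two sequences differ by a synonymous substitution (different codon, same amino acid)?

1

Codon 1: CGG Arg / CGA Arg — synonymous.
Codon 2: TCC Ser / TTG Leu — nonsynonymous.
Codon 3: CGT Arg / CGT Arg — identical.
Codon 4: TAT Tyr / ACG Thr — nonsynonymous.
Codon 5: CAT His / CAT His — identical.
Codon 6: TCT Ser / AAG Lys — nonsynonymous.
Synonymous differences: 1.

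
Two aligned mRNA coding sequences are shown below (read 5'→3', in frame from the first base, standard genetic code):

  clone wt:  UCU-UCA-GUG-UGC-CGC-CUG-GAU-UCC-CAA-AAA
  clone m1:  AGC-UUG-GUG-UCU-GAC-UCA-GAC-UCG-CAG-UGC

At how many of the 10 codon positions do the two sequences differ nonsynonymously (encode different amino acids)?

5

Codon 1: UCU Ser / AGC Ser — synonymous.
Codon 2: UCA Ser / UUG Leu — nonsynonymous.
Codon 3: GUG Val / GUG Val — identical.
Codon 4: UGC Cys / UCU Ser — nonsynonymous.
Codon 5: CGC Arg / GAC Asp — nonsynonymous.
Codon 6: CUG Leu / UCA Ser — nonsynonymous.
Codon 7: GAU Asp / GAC Asp — synonymous.
Codon 8: UCC Ser / UCG Ser — synonymous.
Codon 9: CAA Gln / CAG Gln — synonymous.
Codon 10: AAA Lys / UGC Cys — nonsynonymous.
Nonsynonymous differences: 5.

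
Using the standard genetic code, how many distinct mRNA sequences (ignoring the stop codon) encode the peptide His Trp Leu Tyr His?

His: 2 codons.
Trp: 1 codon.
Leu: 6 codons.
Tyr: 2 codons.
His: 2 codons.
2 × 1 × 6 × 2 × 2 = 48.

48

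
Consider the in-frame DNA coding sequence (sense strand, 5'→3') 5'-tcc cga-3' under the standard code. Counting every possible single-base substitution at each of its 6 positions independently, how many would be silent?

7

Codon 1 (TCC, Ser): 3 synonymous substitutions.
Codon 2 (CGA, Arg): 4 synonymous substitutions.
Total: 3 + 4 = 7.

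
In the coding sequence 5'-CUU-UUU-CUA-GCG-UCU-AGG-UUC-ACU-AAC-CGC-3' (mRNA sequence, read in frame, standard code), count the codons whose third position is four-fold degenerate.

6

Codon 1 CUU (Leu): third position 4-fold.
Codon 2 UUU (Phe): third position 2-fold.
Codon 3 CUA (Leu): third position 4-fold.
Codon 4 GCG (Ala): third position 4-fold.
Codon 5 UCU (Ser): third position 4-fold.
Codon 6 AGG (Arg): third position 2-fold.
Codon 7 UUC (Phe): third position 2-fold.
Codon 8 ACU (Thr): third position 4-fold.
Codon 9 AAC (Asn): third position 2-fold.
Codon 10 CGC (Arg): third position 4-fold.
Four-fold degenerate third positions: 6.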